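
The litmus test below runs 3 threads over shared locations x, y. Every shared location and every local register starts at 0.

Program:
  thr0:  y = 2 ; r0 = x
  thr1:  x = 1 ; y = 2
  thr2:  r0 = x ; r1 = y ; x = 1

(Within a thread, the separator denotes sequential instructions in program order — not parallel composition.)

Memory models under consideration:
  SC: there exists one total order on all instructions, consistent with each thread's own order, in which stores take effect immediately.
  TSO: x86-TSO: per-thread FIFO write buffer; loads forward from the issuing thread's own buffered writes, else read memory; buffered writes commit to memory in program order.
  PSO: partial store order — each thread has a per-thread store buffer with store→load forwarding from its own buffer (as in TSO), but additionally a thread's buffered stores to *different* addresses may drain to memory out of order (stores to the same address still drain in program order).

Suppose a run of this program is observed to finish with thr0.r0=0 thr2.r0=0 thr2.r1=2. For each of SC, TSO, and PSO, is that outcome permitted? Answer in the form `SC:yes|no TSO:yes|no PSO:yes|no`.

SC:yes TSO:yes PSO:yes

outcome vector order: (thr0.r0,thr2.r0,thr2.r1)
[SC] allowed = {<0 0 0>; <0 0 2>; <0 1 2>; <1 0 0>; <1 0 2>; <1 1 0>; <1 1 2>}
[TSO] allowed = {<0 0 0>; <0 0 2>; <0 1 0>; <0 1 2>; <1 0 0>; <1 0 2>; <1 1 0>; <1 1 2>}
[PSO] allowed = {<0 0 0>; <0 0 2>; <0 1 0>; <0 1 2>; <1 0 0>; <1 0 2>; <1 1 0>; <1 1 2>}
target <0 0 2> ∈ {SC,TSO,PSO}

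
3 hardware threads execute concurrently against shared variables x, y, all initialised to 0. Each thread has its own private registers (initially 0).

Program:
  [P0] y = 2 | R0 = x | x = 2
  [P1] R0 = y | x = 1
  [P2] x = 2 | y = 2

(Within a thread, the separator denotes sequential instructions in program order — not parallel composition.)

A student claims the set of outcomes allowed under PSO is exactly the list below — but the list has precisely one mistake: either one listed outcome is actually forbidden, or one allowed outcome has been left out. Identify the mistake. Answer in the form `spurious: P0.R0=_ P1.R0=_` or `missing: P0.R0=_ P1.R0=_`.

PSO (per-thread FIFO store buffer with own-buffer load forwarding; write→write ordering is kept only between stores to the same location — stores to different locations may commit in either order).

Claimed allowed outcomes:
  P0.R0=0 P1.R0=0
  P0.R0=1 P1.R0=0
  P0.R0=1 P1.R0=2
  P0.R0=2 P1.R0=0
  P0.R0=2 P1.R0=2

outcome vector order: (P0.R0,P1.R0)
PSO (6): (0,0); (0,2); (1,0); (1,2); (2,0); (2,2)
PSO∖claimed = {(0,2)}

missing: P0.R0=0 P1.R0=2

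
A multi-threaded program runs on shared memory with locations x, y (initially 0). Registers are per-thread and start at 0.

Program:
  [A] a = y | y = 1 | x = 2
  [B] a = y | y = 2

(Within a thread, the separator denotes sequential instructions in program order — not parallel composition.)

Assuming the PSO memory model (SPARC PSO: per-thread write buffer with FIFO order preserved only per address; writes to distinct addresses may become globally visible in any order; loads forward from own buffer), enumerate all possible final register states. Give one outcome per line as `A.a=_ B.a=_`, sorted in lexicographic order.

outcome vector order: (A.a,B.a)
|PSO outcomes| = 3

A.a=0 B.a=0
A.a=0 B.a=1
A.a=2 B.a=0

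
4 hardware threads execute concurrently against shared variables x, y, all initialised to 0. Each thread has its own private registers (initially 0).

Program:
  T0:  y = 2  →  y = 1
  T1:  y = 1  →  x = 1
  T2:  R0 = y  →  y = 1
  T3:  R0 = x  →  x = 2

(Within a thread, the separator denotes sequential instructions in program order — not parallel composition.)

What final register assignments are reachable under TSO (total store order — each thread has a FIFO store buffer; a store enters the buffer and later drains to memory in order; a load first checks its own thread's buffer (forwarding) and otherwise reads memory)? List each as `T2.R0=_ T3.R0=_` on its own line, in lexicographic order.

outcome vector order: (T2.R0,T3.R0)
|TSO outcomes| = 6

T2.R0=0 T3.R0=0
T2.R0=0 T3.R0=1
T2.R0=1 T3.R0=0
T2.R0=1 T3.R0=1
T2.R0=2 T3.R0=0
T2.R0=2 T3.R0=1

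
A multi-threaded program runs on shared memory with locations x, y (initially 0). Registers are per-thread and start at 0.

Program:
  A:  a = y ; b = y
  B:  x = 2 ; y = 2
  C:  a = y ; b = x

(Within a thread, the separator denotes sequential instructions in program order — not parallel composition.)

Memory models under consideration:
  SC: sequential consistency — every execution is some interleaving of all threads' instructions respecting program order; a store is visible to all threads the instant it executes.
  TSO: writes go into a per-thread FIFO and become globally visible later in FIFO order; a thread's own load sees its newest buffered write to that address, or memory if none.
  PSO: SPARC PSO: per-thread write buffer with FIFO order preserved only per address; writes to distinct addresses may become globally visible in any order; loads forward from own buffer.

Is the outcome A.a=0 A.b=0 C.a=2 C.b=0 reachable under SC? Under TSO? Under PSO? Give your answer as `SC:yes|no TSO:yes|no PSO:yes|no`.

SC:no TSO:no PSO:yes

outcome vector order: (A.a,A.b,C.a,C.b)
SC: 9 outcomes — {(0,0,0,0), (0,0,0,2), (0,0,2,2), (0,2,0,0), (0,2,0,2), (0,2,2,2), (2,2,0,0), (2,2,0,2), (2,2,2,2)}
TSO: 9 outcomes — {(0,0,0,0), (0,0,0,2), (0,0,2,2), (0,2,0,0), (0,2,0,2), (0,2,2,2), (2,2,0,0), (2,2,0,2), (2,2,2,2)}
PSO: 12 outcomes — {(0,0,0,0), (0,0,0,2), (0,0,2,0), (0,0,2,2), (0,2,0,0), (0,2,0,2), (0,2,2,0), (0,2,2,2), (2,2,0,0), (2,2,0,2), (2,2,2,0), (2,2,2,2)}
target (0,0,2,0) ∈ {PSO}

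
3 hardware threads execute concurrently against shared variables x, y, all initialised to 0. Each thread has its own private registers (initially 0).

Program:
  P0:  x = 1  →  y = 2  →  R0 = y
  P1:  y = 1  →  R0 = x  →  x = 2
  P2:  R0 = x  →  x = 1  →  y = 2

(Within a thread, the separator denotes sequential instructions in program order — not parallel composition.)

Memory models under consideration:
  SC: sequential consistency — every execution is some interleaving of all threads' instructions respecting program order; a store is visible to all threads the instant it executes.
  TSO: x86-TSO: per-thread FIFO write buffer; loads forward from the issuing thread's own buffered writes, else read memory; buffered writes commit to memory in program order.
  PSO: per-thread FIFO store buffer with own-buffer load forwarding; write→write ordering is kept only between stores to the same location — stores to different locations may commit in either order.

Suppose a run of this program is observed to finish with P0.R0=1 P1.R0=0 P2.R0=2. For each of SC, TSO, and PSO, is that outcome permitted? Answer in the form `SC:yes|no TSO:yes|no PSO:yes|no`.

outcome vector order: (P0.R0,P1.R0,P2.R0)
under SC → 1/1/0 1/1/1 1/1/2 2/0/0 2/0/1 2/0/2 2/1/0 2/1/1 2/1/2
under TSO → 1/0/0 1/0/1 1/0/2 1/1/0 1/1/1 1/1/2 2/0/0 2/0/1 2/0/2 2/1/0 2/1/1 2/1/2
under PSO → 1/0/0 1/0/1 1/0/2 1/1/0 1/1/1 1/1/2 2/0/0 2/0/1 2/0/2 2/1/0 2/1/1 2/1/2
target 1/0/2 ∈ {TSO,PSO}

SC:no TSO:yes PSO:yes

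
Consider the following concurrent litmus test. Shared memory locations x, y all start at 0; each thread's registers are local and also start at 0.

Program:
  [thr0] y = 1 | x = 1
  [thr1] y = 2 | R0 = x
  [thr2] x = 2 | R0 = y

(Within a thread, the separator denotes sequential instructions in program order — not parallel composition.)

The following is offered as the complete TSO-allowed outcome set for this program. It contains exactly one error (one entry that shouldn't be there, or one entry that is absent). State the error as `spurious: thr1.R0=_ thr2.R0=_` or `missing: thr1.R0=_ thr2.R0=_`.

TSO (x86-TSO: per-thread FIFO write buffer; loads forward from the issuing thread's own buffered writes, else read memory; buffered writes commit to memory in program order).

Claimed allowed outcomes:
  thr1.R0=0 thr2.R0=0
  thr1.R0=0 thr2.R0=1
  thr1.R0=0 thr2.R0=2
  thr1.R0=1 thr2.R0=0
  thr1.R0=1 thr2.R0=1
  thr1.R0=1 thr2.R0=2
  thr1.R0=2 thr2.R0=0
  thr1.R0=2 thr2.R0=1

outcome vector order: (thr1.R0,thr2.R0)
TSO (9): 00, 01, 02, 10, 11, 12, 20, 21, 22
TSO∖claimed = {22}

missing: thr1.R0=2 thr2.R0=2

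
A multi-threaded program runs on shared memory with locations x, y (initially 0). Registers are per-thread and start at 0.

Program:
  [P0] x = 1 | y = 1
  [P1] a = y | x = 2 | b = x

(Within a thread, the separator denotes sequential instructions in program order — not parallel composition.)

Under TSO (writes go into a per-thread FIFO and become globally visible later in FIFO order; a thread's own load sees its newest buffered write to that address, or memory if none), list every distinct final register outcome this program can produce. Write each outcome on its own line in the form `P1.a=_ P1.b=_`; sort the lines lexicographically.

outcome vector order: (P1.a,P1.b)
|TSO outcomes| = 3

P1.a=0 P1.b=1
P1.a=0 P1.b=2
P1.a=1 P1.b=2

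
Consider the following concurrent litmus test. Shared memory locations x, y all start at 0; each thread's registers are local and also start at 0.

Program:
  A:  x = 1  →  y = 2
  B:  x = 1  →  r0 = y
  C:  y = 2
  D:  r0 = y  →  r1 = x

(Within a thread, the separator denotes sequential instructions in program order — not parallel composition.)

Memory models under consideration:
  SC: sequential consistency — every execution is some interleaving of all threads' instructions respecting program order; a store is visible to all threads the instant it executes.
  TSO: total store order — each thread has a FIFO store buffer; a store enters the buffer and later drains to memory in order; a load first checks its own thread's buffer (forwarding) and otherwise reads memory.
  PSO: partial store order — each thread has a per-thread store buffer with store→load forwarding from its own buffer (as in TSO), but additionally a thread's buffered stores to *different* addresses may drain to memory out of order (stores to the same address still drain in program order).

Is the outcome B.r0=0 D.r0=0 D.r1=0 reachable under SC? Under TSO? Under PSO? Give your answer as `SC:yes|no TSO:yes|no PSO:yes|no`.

SC:yes TSO:yes PSO:yes

outcome vector order: (B.r0,D.r0,D.r1)
under SC → (0,0,0), (0,0,1), (0,2,1), (2,0,0), (2,0,1), (2,2,0), (2,2,1)
under TSO → (0,0,0), (0,0,1), (0,2,0), (0,2,1), (2,0,0), (2,0,1), (2,2,0), (2,2,1)
under PSO → (0,0,0), (0,0,1), (0,2,0), (0,2,1), (2,0,0), (2,0,1), (2,2,0), (2,2,1)
target (0,0,0) ∈ {SC,TSO,PSO}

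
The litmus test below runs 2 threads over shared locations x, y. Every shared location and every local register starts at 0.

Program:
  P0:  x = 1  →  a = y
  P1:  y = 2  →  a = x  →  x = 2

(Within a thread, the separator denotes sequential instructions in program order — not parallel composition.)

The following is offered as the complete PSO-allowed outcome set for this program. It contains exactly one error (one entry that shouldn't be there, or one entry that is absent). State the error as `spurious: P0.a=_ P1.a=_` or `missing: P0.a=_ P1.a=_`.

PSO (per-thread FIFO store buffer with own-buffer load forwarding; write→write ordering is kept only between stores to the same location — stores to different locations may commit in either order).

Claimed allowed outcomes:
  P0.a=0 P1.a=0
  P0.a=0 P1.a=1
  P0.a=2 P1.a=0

outcome vector order: (P0.a,P1.a)
PSO: 4 outcomes — {0/0, 0/1, 2/0, 2/1}
PSO∖claimed = {2/1}

missing: P0.a=2 P1.a=1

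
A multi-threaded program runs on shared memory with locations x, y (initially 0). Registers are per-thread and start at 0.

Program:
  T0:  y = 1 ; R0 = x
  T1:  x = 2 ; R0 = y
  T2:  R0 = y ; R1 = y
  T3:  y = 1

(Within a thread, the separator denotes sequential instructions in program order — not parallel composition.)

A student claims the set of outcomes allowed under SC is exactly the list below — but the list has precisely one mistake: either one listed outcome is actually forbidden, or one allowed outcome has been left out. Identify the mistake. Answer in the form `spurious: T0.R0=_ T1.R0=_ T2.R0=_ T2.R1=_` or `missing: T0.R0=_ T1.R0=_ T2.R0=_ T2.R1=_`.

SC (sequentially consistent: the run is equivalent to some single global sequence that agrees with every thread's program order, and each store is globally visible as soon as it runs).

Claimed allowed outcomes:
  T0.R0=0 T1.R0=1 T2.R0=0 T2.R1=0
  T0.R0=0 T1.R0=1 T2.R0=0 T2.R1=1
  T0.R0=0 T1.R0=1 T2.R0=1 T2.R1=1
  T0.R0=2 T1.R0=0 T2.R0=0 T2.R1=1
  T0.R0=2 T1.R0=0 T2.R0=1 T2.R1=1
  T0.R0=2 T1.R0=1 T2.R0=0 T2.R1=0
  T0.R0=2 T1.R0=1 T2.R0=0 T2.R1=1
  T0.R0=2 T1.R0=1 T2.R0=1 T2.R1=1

missing: T0.R0=2 T1.R0=0 T2.R0=0 T2.R1=0

outcome vector order: (T0.R0,T1.R0,T2.R0,T2.R1)
SC (9): (0,1,0,0) (0,1,0,1) (0,1,1,1) (2,0,0,0) (2,0,0,1) (2,0,1,1) (2,1,0,0) (2,1,0,1) (2,1,1,1)
SC∖claimed = {(2,0,0,0)}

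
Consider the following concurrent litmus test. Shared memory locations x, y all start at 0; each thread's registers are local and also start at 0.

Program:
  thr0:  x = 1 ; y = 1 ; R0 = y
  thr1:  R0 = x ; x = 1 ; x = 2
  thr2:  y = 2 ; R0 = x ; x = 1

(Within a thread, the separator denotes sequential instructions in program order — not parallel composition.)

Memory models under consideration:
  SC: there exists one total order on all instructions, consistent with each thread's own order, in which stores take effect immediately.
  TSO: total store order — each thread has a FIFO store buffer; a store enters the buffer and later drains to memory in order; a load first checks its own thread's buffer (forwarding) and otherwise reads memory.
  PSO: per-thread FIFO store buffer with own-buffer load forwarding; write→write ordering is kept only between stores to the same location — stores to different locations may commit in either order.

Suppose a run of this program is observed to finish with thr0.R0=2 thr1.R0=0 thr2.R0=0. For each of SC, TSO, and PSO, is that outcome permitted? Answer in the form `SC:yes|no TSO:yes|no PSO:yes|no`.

outcome vector order: (thr0.R0,thr1.R0,thr2.R0)
[SC] allowed = {(1,0,0) (1,0,1) (1,0,2) (1,1,0) (1,1,1) (1,1,2) (2,0,1) (2,0,2) (2,1,1) (2,1,2)}
[TSO] allowed = {(1,0,0) (1,0,1) (1,0,2) (1,1,0) (1,1,1) (1,1,2) (2,0,0) (2,0,1) (2,0,2) (2,1,0) (2,1,1) (2,1,2)}
[PSO] allowed = {(1,0,0) (1,0,1) (1,0,2) (1,1,0) (1,1,1) (1,1,2) (2,0,0) (2,0,1) (2,0,2) (2,1,0) (2,1,1) (2,1,2)}
target (2,0,0) ∈ {TSO,PSO}

SC:no TSO:yes PSO:yes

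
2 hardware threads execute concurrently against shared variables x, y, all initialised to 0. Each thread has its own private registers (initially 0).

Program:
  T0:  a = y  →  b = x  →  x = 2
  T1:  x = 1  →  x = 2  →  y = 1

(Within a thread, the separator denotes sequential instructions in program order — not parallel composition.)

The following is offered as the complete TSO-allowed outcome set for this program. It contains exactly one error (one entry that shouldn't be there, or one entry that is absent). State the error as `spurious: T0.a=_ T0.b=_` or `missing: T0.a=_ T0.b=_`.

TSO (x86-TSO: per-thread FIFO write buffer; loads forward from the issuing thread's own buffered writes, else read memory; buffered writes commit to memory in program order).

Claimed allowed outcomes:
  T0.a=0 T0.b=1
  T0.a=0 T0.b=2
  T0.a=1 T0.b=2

outcome vector order: (T0.a,T0.b)
[TSO] allowed = {(0,0); (0,1); (0,2); (1,2)}
TSO∖claimed = {(0,0)}

missing: T0.a=0 T0.b=0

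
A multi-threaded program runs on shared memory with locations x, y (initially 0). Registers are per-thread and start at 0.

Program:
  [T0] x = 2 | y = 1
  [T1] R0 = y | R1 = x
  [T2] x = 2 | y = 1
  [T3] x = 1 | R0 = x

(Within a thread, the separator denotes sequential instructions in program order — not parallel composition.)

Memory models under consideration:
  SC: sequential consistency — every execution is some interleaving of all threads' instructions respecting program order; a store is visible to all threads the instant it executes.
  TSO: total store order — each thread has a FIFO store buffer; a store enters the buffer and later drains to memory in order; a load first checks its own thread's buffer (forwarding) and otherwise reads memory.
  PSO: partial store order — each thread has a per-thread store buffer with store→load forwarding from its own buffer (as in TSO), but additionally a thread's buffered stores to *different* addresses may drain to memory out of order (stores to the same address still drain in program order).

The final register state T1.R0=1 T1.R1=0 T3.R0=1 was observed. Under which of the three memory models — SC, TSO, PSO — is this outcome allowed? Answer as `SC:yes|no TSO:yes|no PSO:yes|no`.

outcome vector order: (T1.R0,T1.R1,T3.R0)
SC (10): <0 0 1>; <0 0 2>; <0 1 1>; <0 1 2>; <0 2 1>; <0 2 2>; <1 1 1>; <1 1 2>; <1 2 1>; <1 2 2>
TSO (10): <0 0 1>; <0 0 2>; <0 1 1>; <0 1 2>; <0 2 1>; <0 2 2>; <1 1 1>; <1 1 2>; <1 2 1>; <1 2 2>
PSO (12): <0 0 1>; <0 0 2>; <0 1 1>; <0 1 2>; <0 2 1>; <0 2 2>; <1 0 1>; <1 0 2>; <1 1 1>; <1 1 2>; <1 2 1>; <1 2 2>
target <1 0 1> ∈ {PSO}

SC:no TSO:no PSO:yes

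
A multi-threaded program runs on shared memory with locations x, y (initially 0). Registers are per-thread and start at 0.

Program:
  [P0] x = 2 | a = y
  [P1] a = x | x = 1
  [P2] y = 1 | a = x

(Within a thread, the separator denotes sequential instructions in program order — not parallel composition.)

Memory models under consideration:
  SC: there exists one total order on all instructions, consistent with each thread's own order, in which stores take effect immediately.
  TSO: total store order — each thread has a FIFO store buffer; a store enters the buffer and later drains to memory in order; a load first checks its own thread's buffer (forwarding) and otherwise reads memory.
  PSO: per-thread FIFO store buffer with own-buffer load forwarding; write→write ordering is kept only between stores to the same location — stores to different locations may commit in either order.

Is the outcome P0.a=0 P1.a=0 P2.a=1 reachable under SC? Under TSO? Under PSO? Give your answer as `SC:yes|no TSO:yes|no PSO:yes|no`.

SC:yes TSO:yes PSO:yes

outcome vector order: (P0.a,P1.a,P2.a)
under SC → <0 0 1>, <0 0 2>, <0 2 1>, <0 2 2>, <1 0 0>, <1 0 1>, <1 0 2>, <1 2 0>, <1 2 1>, <1 2 2>
under TSO → <0 0 0>, <0 0 1>, <0 0 2>, <0 2 0>, <0 2 1>, <0 2 2>, <1 0 0>, <1 0 1>, <1 0 2>, <1 2 0>, <1 2 1>, <1 2 2>
under PSO → <0 0 0>, <0 0 1>, <0 0 2>, <0 2 0>, <0 2 1>, <0 2 2>, <1 0 0>, <1 0 1>, <1 0 2>, <1 2 0>, <1 2 1>, <1 2 2>
target <0 0 1> ∈ {SC,TSO,PSO}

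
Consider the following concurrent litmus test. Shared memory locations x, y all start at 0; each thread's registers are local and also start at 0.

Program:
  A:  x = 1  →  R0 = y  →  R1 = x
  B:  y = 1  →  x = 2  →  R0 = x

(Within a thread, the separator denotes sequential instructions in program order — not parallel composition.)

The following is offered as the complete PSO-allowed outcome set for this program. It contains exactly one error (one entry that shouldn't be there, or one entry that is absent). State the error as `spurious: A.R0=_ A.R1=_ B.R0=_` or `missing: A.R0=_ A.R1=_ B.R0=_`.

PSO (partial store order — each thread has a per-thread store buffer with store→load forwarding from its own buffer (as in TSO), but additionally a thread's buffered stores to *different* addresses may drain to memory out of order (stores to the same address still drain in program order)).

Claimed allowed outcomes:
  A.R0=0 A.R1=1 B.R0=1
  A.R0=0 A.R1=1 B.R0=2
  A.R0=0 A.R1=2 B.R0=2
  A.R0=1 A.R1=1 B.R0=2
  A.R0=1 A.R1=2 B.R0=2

missing: A.R0=1 A.R1=1 B.R0=1

outcome vector order: (A.R0,A.R1,B.R0)
PSO (6): <0 1 1>; <0 1 2>; <0 2 2>; <1 1 1>; <1 1 2>; <1 2 2>
PSO∖claimed = {<1 1 1>}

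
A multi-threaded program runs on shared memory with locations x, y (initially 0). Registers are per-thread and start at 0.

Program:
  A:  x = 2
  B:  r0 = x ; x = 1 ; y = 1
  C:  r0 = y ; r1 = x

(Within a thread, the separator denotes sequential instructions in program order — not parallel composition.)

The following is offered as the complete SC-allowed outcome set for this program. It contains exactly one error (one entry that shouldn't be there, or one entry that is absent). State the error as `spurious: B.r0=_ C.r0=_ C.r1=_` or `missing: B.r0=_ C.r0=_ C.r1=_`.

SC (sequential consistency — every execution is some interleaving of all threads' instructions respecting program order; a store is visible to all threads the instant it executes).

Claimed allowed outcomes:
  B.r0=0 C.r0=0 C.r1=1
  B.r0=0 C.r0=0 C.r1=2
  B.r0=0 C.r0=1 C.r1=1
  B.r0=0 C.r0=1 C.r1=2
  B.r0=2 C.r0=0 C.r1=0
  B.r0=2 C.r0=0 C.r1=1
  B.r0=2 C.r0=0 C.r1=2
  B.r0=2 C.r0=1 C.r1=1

missing: B.r0=0 C.r0=0 C.r1=0

outcome vector order: (B.r0,C.r0,C.r1)
[SC] allowed = {000 001 002 011 012 200 201 202 211}
SC∖claimed = {000}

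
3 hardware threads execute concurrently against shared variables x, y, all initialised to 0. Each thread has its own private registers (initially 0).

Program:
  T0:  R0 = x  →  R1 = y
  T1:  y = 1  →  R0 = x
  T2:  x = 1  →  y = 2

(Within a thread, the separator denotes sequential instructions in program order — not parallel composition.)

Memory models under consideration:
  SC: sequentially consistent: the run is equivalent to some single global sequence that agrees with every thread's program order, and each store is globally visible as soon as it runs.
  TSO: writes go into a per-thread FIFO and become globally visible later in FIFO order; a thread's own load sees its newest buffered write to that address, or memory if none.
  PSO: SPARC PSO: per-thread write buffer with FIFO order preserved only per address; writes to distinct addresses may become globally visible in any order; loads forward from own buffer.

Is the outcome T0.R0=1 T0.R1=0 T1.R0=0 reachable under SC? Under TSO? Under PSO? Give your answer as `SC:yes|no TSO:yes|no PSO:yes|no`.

SC:no TSO:yes PSO:yes

outcome vector order: (T0.R0,T0.R1,T1.R0)
SC (11): <0 0 0>; <0 0 1>; <0 1 0>; <0 1 1>; <0 2 0>; <0 2 1>; <1 0 1>; <1 1 0>; <1 1 1>; <1 2 0>; <1 2 1>
TSO (12): <0 0 0>; <0 0 1>; <0 1 0>; <0 1 1>; <0 2 0>; <0 2 1>; <1 0 0>; <1 0 1>; <1 1 0>; <1 1 1>; <1 2 0>; <1 2 1>
PSO (12): <0 0 0>; <0 0 1>; <0 1 0>; <0 1 1>; <0 2 0>; <0 2 1>; <1 0 0>; <1 0 1>; <1 1 0>; <1 1 1>; <1 2 0>; <1 2 1>
target <1 0 0> ∈ {TSO,PSO}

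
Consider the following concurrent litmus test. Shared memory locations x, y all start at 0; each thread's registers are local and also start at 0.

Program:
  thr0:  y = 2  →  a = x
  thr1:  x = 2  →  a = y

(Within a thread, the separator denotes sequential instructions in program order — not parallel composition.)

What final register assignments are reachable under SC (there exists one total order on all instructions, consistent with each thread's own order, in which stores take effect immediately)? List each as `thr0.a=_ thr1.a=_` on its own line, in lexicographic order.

outcome vector order: (thr0.a,thr1.a)
|SC outcomes| = 3

thr0.a=0 thr1.a=2
thr0.a=2 thr1.a=0
thr0.a=2 thr1.a=2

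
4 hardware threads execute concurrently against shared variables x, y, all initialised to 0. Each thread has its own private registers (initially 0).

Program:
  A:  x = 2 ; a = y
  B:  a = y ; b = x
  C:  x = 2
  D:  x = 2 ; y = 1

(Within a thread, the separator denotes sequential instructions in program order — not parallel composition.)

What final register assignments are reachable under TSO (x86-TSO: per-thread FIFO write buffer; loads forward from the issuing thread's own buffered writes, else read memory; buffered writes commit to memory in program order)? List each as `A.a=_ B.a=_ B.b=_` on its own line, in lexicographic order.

A.a=0 B.a=0 B.b=0
A.a=0 B.a=0 B.b=2
A.a=0 B.a=1 B.b=2
A.a=1 B.a=0 B.b=0
A.a=1 B.a=0 B.b=2
A.a=1 B.a=1 B.b=2

outcome vector order: (A.a,B.a,B.b)
|TSO outcomes| = 6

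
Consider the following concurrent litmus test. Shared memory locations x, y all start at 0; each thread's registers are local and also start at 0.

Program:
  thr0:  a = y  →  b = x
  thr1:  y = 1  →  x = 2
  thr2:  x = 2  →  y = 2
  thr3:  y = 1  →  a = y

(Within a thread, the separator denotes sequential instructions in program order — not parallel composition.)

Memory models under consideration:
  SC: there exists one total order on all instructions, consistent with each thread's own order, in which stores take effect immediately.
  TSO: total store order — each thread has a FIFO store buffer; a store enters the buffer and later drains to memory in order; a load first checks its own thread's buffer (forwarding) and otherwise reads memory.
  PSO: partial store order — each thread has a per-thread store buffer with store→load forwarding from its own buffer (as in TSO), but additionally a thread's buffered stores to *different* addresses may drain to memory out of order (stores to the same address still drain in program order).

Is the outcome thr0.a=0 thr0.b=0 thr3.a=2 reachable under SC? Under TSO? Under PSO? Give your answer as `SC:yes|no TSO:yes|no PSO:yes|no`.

SC:yes TSO:yes PSO:yes

outcome vector order: (thr0.a,thr0.b,thr3.a)
under SC → 0/0/1, 0/0/2, 0/2/1, 0/2/2, 1/0/1, 1/0/2, 1/2/1, 1/2/2, 2/2/1, 2/2/2
under TSO → 0/0/1, 0/0/2, 0/2/1, 0/2/2, 1/0/1, 1/0/2, 1/2/1, 1/2/2, 2/2/1, 2/2/2
under PSO → 0/0/1, 0/0/2, 0/2/1, 0/2/2, 1/0/1, 1/0/2, 1/2/1, 1/2/2, 2/0/1, 2/0/2, 2/2/1, 2/2/2
target 0/0/2 ∈ {SC,TSO,PSO}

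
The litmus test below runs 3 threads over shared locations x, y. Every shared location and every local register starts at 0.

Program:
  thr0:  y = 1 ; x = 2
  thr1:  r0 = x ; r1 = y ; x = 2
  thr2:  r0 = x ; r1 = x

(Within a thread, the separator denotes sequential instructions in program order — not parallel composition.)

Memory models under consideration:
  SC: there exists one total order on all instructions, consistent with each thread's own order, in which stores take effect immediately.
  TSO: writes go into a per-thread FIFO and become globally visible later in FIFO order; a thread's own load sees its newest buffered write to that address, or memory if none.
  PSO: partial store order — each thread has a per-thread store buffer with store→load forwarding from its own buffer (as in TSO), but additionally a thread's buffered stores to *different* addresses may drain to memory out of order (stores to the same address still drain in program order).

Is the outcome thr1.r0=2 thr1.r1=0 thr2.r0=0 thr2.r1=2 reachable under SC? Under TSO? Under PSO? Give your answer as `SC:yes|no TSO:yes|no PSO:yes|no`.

outcome vector order: (thr1.r0,thr1.r1,thr2.r0,thr2.r1)
SC: 9 outcomes — {0/0/0/0 0/0/0/2 0/0/2/2 0/1/0/0 0/1/0/2 0/1/2/2 2/1/0/0 2/1/0/2 2/1/2/2}
TSO: 9 outcomes — {0/0/0/0 0/0/0/2 0/0/2/2 0/1/0/0 0/1/0/2 0/1/2/2 2/1/0/0 2/1/0/2 2/1/2/2}
PSO: 12 outcomes — {0/0/0/0 0/0/0/2 0/0/2/2 0/1/0/0 0/1/0/2 0/1/2/2 2/0/0/0 2/0/0/2 2/0/2/2 2/1/0/0 2/1/0/2 2/1/2/2}
target 2/0/0/2 ∈ {PSO}

SC:no TSO:no PSO:yes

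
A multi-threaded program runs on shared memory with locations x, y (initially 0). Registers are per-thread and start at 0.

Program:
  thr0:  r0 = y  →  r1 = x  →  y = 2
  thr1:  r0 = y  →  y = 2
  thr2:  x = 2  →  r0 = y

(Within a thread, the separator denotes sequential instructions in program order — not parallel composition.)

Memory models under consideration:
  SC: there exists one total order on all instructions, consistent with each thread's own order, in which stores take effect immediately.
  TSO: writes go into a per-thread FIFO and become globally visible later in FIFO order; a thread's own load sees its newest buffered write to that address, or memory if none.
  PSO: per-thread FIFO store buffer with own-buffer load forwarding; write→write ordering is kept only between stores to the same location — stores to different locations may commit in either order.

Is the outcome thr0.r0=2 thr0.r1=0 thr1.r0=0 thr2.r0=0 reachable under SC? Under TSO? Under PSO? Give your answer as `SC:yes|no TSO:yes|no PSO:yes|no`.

outcome vector order: (thr0.r0,thr0.r1,thr1.r0,thr2.r0)
under SC → 0000; 0002; 0020; 0022; 0200; 0202; 0220; 0222; 2002; 2200; 2202
under TSO → 0000; 0002; 0020; 0022; 0200; 0202; 0220; 0222; 2000; 2002; 2200; 2202
under PSO → 0000; 0002; 0020; 0022; 0200; 0202; 0220; 0222; 2000; 2002; 2200; 2202
target 2000 ∈ {TSO,PSO}

SC:no TSO:yes PSO:yes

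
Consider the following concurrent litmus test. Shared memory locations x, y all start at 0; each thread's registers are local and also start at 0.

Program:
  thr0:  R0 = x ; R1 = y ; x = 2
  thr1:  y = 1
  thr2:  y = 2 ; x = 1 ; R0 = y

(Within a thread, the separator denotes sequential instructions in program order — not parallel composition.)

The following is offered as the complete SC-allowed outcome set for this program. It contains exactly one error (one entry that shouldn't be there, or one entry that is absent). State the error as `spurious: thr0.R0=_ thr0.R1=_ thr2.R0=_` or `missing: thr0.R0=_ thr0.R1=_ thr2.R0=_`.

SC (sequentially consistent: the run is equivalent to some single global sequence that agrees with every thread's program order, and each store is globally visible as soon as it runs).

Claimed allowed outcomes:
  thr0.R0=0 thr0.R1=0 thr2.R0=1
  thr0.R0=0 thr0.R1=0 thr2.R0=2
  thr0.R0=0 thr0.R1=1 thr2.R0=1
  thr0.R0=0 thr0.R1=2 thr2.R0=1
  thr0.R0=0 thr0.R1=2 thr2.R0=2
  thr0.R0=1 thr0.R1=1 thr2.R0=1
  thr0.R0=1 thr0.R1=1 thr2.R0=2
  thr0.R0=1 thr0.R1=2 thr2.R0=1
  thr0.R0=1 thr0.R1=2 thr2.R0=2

missing: thr0.R0=0 thr0.R1=1 thr2.R0=2

outcome vector order: (thr0.R0,thr0.R1,thr2.R0)
SC: 10 outcomes — {0/0/1, 0/0/2, 0/1/1, 0/1/2, 0/2/1, 0/2/2, 1/1/1, 1/1/2, 1/2/1, 1/2/2}
SC∖claimed = {0/1/2}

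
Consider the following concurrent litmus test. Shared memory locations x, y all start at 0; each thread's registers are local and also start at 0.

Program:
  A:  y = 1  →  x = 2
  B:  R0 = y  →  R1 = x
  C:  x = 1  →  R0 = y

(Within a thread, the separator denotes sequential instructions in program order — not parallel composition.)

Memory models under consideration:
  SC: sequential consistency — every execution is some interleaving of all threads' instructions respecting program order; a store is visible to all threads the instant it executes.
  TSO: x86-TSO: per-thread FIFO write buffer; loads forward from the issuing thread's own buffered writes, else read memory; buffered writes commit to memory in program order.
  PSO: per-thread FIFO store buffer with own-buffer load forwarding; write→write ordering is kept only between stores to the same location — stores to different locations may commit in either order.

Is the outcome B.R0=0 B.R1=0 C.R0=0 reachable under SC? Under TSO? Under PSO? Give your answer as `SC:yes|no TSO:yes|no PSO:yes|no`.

outcome vector order: (B.R0,B.R1,C.R0)
SC (11): 0/0/0 0/0/1 0/1/0 0/1/1 0/2/0 0/2/1 1/0/1 1/1/0 1/1/1 1/2/0 1/2/1
TSO (12): 0/0/0 0/0/1 0/1/0 0/1/1 0/2/0 0/2/1 1/0/0 1/0/1 1/1/0 1/1/1 1/2/0 1/2/1
PSO (12): 0/0/0 0/0/1 0/1/0 0/1/1 0/2/0 0/2/1 1/0/0 1/0/1 1/1/0 1/1/1 1/2/0 1/2/1
target 0/0/0 ∈ {SC,TSO,PSO}

SC:yes TSO:yes PSO:yes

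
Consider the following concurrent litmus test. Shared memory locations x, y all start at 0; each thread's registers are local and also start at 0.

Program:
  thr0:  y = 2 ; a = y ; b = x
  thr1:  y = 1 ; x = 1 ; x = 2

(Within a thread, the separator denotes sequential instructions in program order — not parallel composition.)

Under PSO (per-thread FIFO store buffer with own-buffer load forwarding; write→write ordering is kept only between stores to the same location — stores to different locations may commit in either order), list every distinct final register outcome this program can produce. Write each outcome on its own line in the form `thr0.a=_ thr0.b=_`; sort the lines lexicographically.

thr0.a=1 thr0.b=0
thr0.a=1 thr0.b=1
thr0.a=1 thr0.b=2
thr0.a=2 thr0.b=0
thr0.a=2 thr0.b=1
thr0.a=2 thr0.b=2

outcome vector order: (thr0.a,thr0.b)
|PSO outcomes| = 6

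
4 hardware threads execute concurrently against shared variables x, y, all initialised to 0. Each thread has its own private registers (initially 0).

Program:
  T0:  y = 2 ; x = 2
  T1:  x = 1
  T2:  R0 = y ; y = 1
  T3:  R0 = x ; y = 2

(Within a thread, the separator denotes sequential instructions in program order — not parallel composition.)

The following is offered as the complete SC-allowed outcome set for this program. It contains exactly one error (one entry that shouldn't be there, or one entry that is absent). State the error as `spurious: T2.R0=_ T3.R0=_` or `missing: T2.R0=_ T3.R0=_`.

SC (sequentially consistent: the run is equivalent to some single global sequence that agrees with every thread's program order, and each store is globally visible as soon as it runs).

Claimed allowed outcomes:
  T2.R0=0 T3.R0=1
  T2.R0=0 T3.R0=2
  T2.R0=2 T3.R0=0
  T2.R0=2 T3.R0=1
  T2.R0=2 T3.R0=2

outcome vector order: (T2.R0,T3.R0)
SC: 6 outcomes — {(0,0), (0,1), (0,2), (2,0), (2,1), (2,2)}
SC∖claimed = {(0,0)}

missing: T2.R0=0 T3.R0=0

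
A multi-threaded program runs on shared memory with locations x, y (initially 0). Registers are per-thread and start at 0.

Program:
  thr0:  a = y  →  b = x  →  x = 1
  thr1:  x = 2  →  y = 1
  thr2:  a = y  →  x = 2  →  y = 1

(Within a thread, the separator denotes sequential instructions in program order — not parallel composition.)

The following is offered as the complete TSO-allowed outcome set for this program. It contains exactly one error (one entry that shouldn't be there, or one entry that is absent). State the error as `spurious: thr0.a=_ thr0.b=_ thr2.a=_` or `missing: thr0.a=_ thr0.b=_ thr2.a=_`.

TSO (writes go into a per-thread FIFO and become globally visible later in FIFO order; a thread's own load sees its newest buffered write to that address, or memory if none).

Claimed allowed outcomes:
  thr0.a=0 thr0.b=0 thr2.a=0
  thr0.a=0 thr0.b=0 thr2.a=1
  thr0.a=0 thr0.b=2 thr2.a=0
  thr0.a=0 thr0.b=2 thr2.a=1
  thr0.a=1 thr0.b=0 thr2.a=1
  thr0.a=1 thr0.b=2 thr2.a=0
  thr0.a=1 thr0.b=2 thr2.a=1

spurious: thr0.a=1 thr0.b=0 thr2.a=1

outcome vector order: (thr0.a,thr0.b,thr2.a)
[TSO] allowed = {0/0/0, 0/0/1, 0/2/0, 0/2/1, 1/2/0, 1/2/1}
claimed∖TSO = {1/0/1}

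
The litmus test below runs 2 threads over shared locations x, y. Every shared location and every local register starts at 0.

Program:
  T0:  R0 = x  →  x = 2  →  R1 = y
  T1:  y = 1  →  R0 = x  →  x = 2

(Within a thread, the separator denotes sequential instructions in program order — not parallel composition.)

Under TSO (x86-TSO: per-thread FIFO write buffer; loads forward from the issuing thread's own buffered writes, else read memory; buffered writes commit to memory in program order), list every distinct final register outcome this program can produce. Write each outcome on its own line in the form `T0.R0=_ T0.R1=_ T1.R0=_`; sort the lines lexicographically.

T0.R0=0 T0.R1=0 T1.R0=0
T0.R0=0 T0.R1=0 T1.R0=2
T0.R0=0 T0.R1=1 T1.R0=0
T0.R0=0 T0.R1=1 T1.R0=2
T0.R0=2 T0.R1=1 T1.R0=0

outcome vector order: (T0.R0,T0.R1,T1.R0)
|TSO outcomes| = 5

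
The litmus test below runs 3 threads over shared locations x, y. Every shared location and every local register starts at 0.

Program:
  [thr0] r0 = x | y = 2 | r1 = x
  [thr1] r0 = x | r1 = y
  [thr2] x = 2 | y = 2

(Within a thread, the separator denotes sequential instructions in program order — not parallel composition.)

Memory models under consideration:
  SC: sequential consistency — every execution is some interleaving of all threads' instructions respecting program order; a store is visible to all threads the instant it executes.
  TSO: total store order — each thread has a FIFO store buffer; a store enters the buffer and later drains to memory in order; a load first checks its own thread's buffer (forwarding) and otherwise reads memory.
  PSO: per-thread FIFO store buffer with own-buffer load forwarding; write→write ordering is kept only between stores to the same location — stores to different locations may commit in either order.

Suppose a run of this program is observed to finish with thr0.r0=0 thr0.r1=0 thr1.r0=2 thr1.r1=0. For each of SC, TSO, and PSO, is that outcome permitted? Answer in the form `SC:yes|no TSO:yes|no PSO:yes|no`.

outcome vector order: (thr0.r0,thr0.r1,thr1.r0,thr1.r1)
SC (11): 0/0/0/0 0/0/0/2 0/0/2/2 0/2/0/0 0/2/0/2 0/2/2/0 0/2/2/2 2/2/0/0 2/2/0/2 2/2/2/0 2/2/2/2
TSO (12): 0/0/0/0 0/0/0/2 0/0/2/0 0/0/2/2 0/2/0/0 0/2/0/2 0/2/2/0 0/2/2/2 2/2/0/0 2/2/0/2 2/2/2/0 2/2/2/2
PSO (12): 0/0/0/0 0/0/0/2 0/0/2/0 0/0/2/2 0/2/0/0 0/2/0/2 0/2/2/0 0/2/2/2 2/2/0/0 2/2/0/2 2/2/2/0 2/2/2/2
target 0/0/2/0 ∈ {TSO,PSO}

SC:no TSO:yes PSO:yes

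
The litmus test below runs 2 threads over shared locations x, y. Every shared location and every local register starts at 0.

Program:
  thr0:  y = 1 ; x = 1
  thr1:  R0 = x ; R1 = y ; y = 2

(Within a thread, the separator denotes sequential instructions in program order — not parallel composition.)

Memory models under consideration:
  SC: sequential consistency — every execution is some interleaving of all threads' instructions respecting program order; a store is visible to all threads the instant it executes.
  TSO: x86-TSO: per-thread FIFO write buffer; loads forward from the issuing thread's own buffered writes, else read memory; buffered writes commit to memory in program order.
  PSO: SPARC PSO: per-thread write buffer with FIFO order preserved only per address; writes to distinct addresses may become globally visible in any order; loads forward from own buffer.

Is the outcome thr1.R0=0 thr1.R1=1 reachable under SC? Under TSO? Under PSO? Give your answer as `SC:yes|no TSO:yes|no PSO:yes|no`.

outcome vector order: (thr1.R0,thr1.R1)
[SC] allowed = {0/0 0/1 1/1}
[TSO] allowed = {0/0 0/1 1/1}
[PSO] allowed = {0/0 0/1 1/0 1/1}
target 0/1 ∈ {SC,TSO,PSO}

SC:yes TSO:yes PSO:yes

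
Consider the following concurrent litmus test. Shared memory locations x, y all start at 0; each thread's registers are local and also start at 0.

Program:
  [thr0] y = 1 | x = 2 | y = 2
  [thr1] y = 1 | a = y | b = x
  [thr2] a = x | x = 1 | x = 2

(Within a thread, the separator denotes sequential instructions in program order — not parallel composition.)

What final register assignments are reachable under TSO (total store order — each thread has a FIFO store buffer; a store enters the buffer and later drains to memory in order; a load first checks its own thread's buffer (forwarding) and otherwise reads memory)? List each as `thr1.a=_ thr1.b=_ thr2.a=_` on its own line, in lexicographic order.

thr1.a=1 thr1.b=0 thr2.a=0
thr1.a=1 thr1.b=0 thr2.a=2
thr1.a=1 thr1.b=1 thr2.a=0
thr1.a=1 thr1.b=1 thr2.a=2
thr1.a=1 thr1.b=2 thr2.a=0
thr1.a=1 thr1.b=2 thr2.a=2
thr1.a=2 thr1.b=1 thr2.a=0
thr1.a=2 thr1.b=1 thr2.a=2
thr1.a=2 thr1.b=2 thr2.a=0
thr1.a=2 thr1.b=2 thr2.a=2

outcome vector order: (thr1.a,thr1.b,thr2.a)
|TSO outcomes| = 10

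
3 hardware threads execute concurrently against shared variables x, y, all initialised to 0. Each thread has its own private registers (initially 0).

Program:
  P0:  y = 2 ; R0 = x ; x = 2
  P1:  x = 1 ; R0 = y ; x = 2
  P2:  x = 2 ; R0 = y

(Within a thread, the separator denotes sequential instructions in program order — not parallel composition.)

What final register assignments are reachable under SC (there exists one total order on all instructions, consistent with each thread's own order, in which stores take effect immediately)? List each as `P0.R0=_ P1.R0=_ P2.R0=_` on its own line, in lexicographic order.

P0.R0=0 P1.R0=2 P2.R0=2
P0.R0=1 P1.R0=0 P2.R0=0
P0.R0=1 P1.R0=0 P2.R0=2
P0.R0=1 P1.R0=2 P2.R0=0
P0.R0=1 P1.R0=2 P2.R0=2
P0.R0=2 P1.R0=0 P2.R0=0
P0.R0=2 P1.R0=0 P2.R0=2
P0.R0=2 P1.R0=2 P2.R0=0
P0.R0=2 P1.R0=2 P2.R0=2

outcome vector order: (P0.R0,P1.R0,P2.R0)
|SC outcomes| = 9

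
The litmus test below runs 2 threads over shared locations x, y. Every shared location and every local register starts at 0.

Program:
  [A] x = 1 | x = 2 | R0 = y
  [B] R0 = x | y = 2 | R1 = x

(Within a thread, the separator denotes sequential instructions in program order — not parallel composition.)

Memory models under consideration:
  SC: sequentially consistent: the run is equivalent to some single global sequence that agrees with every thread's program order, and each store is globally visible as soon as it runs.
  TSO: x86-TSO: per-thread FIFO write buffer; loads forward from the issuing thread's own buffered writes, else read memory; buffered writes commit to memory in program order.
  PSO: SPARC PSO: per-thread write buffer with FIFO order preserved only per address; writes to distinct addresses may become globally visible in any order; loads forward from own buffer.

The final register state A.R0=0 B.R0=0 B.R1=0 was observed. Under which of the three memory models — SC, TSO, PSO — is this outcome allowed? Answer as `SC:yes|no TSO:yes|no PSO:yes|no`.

SC:no TSO:yes PSO:yes

outcome vector order: (A.R0,B.R0,B.R1)
SC: 9 outcomes — {<0 0 2>, <0 1 2>, <0 2 2>, <2 0 0>, <2 0 1>, <2 0 2>, <2 1 1>, <2 1 2>, <2 2 2>}
TSO: 12 outcomes — {<0 0 0>, <0 0 1>, <0 0 2>, <0 1 1>, <0 1 2>, <0 2 2>, <2 0 0>, <2 0 1>, <2 0 2>, <2 1 1>, <2 1 2>, <2 2 2>}
PSO: 12 outcomes — {<0 0 0>, <0 0 1>, <0 0 2>, <0 1 1>, <0 1 2>, <0 2 2>, <2 0 0>, <2 0 1>, <2 0 2>, <2 1 1>, <2 1 2>, <2 2 2>}
target <0 0 0> ∈ {TSO,PSO}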